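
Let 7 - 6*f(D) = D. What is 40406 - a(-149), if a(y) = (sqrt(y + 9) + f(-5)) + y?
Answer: 40553 - 2*I*sqrt(35) ≈ 40553.0 - 11.832*I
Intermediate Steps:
f(D) = 7/6 - D/6
a(y) = 2 + y + sqrt(9 + y) (a(y) = (sqrt(y + 9) + (7/6 - 1/6*(-5))) + y = (sqrt(9 + y) + (7/6 + 5/6)) + y = (sqrt(9 + y) + 2) + y = (2 + sqrt(9 + y)) + y = 2 + y + sqrt(9 + y))
40406 - a(-149) = 40406 - (2 - 149 + sqrt(9 - 149)) = 40406 - (2 - 149 + sqrt(-140)) = 40406 - (2 - 149 + 2*I*sqrt(35)) = 40406 - (-147 + 2*I*sqrt(35)) = 40406 + (147 - 2*I*sqrt(35)) = 40553 - 2*I*sqrt(35)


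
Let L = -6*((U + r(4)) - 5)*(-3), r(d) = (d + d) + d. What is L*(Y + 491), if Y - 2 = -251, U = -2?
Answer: 21780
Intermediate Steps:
Y = -249 (Y = 2 - 251 = -249)
r(d) = 3*d (r(d) = 2*d + d = 3*d)
L = 90 (L = -6*((-2 + 3*4) - 5)*(-3) = -6*((-2 + 12) - 5)*(-3) = -6*(10 - 5)*(-3) = -6*5*(-3) = -30*(-3) = 90)
L*(Y + 491) = 90*(-249 + 491) = 90*242 = 21780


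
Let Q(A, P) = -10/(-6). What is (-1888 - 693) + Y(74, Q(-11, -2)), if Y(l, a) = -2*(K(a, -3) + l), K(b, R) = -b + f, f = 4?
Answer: -8201/3 ≈ -2733.7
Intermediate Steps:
Q(A, P) = 5/3 (Q(A, P) = -10*(-⅙) = 5/3)
K(b, R) = 4 - b (K(b, R) = -b + 4 = 4 - b)
Y(l, a) = -8 - 2*l + 2*a (Y(l, a) = -2*((4 - a) + l) = -2*(4 + l - a) = -8 - 2*l + 2*a)
(-1888 - 693) + Y(74, Q(-11, -2)) = (-1888 - 693) + (-8 - 2*74 + 2*(5/3)) = -2581 + (-8 - 148 + 10/3) = -2581 - 458/3 = -8201/3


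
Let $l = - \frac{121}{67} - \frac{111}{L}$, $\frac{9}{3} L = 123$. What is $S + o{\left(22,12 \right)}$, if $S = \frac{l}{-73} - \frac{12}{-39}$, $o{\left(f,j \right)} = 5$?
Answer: $\frac{13997813}{2606903} \approx 5.3695$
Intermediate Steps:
$L = 41$ ($L = \frac{1}{3} \cdot 123 = 41$)
$l = - \frac{12398}{2747}$ ($l = - \frac{121}{67} - \frac{111}{41} = - \frac{12398}{2747} \approx -4.5133$)
$S = \frac{963298}{2606903}$ ($S = - \frac{12398}{2747 \left(-73\right)} - \frac{12}{-39} = \left(- \frac{12398}{2747}\right) \left(- \frac{1}{73}\right) - - \frac{4}{13} = \frac{12398}{200531} + \frac{4}{13} = \frac{963298}{2606903} \approx 0.36952$)
$S + o{\left(22,12 \right)} = \frac{963298}{2606903} + 5 = \frac{13997813}{2606903}$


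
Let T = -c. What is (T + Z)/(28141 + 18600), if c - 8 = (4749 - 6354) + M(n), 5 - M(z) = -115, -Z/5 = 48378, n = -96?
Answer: -5591/1087 ≈ -5.1435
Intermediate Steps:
Z = -241890 (Z = -5*48378 = -241890)
M(z) = 120 (M(z) = 5 - 1*(-115) = 5 + 115 = 120)
c = -1477 (c = 8 + ((4749 - 6354) + 120) = 8 + (-1605 + 120) = 8 - 1485 = -1477)
T = 1477 (T = -1*(-1477) = 1477)
(T + Z)/(28141 + 18600) = (1477 - 241890)/(28141 + 18600) = -240413/46741 = -240413*1/46741 = -5591/1087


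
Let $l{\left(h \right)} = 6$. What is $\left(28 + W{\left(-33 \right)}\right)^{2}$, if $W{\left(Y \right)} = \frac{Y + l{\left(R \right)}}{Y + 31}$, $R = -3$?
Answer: $\frac{6889}{4} \approx 1722.3$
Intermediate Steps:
$W{\left(Y \right)} = \frac{6 + Y}{31 + Y}$ ($W{\left(Y \right)} = \frac{Y + 6}{Y + 31} = \frac{6 + Y}{31 + Y}$)
$\left(28 + W{\left(-33 \right)}\right)^{2} = \left(28 + \frac{6 - 33}{31 - 33}\right)^{2} = \left(28 + \frac{1}{-2} \left(-27\right)\right)^{2} = \left(28 - - \frac{27}{2}\right)^{2} = \left(28 + \frac{27}{2}\right)^{2} = \left(\frac{83}{2}\right)^{2} = \frac{6889}{4}$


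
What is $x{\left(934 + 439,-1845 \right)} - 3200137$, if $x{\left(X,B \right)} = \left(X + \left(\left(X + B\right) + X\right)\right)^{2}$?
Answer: $1970939$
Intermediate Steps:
$x{\left(X,B \right)} = \left(B + 3 X\right)^{2}$ ($x{\left(X,B \right)} = \left(X + \left(\left(B + X\right) + X\right)\right)^{2} = \left(X + \left(B + 2 X\right)\right)^{2} = \left(B + 3 X\right)^{2}$)
$x{\left(934 + 439,-1845 \right)} - 3200137 = \left(-1845 + 3 \left(934 + 439\right)\right)^{2} - 3200137 = \left(-1845 + 3 \cdot 1373\right)^{2} - 3200137 = \left(-1845 + 4119\right)^{2} - 3200137 = 2274^{2} - 3200137 = 5171076 - 3200137 = 1970939$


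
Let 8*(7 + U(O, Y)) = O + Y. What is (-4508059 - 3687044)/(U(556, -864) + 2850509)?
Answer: -5463402/1900309 ≈ -2.8750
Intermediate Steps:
U(O, Y) = -7 + O/8 + Y/8 (U(O, Y) = -7 + (O + Y)/8 = -7 + (O/8 + Y/8) = -7 + O/8 + Y/8)
(-4508059 - 3687044)/(U(556, -864) + 2850509) = (-4508059 - 3687044)/((-7 + (1/8)*556 + (1/8)*(-864)) + 2850509) = -8195103/((-7 + 139/2 - 108) + 2850509) = -8195103/(-91/2 + 2850509) = -8195103/5700927/2 = -8195103*2/5700927 = -5463402/1900309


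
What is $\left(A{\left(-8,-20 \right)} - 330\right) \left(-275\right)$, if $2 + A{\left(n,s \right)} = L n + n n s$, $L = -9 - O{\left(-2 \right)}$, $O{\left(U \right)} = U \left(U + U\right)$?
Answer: $405900$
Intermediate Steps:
$O{\left(U \right)} = 2 U^{2}$ ($O{\left(U \right)} = U 2 U = 2 U^{2}$)
$L = -17$ ($L = -9 - 2 \left(-2\right)^{2} = -9 - 2 \cdot 4 = -9 - 8 = -17$)
$A{\left(n,s \right)} = -2 - 17 n + s n^{2}$ ($A{\left(n,s \right)} = -2 - \left(17 n - n n s\right) = -2 + \left(- 17 n + n^{2} s\right) = -2 + \left(- 17 n + s n^{2}\right) = -2 - 17 n + s n^{2}$)
$\left(A{\left(-8,-20 \right)} - 330\right) \left(-275\right) = \left(\left(-2 - -136 - 20 \left(-8\right)^{2}\right) - 330\right) \left(-275\right) = \left(\left(-2 + 136 - 1280\right) - 330\right) \left(-275\right) = \left(-1146 - 330\right) \left(-275\right) = \left(-1476\right) \left(-275\right) = 405900$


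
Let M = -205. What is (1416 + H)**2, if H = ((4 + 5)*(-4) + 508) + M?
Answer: 2832489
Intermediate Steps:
H = 267 (H = ((4 + 5)*(-4) + 508) - 205 = (9*(-4) + 508) - 205 = (-36 + 508) - 205 = 472 - 205 = 267)
(1416 + H)**2 = (1416 + 267)**2 = 1683**2 = 2832489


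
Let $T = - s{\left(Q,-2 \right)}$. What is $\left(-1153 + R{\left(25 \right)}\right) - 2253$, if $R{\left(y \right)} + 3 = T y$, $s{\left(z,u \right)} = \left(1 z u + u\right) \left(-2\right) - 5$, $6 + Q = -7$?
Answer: $-2084$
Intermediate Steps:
$Q = -13$ ($Q = -6 - 7 = -13$)
$s{\left(z,u \right)} = -5 - 2 u - 2 u z$ ($s{\left(z,u \right)} = \left(z u + u\right) \left(-2\right) - 5 = \left(u z + u\right) \left(-2\right) - 5 = \left(u + u z\right) \left(-2\right) - 5 = \left(- 2 u - 2 u z\right) - 5 = -5 - 2 u - 2 u z$)
$T = 53$ ($T = - (-5 - -4 - \left(-4\right) \left(-13\right)) = - (-5 + 4 - 52) = \left(-1\right) \left(-53\right) = 53$)
$R{\left(y \right)} = -3 + 53 y$
$\left(-1153 + R{\left(25 \right)}\right) - 2253 = \left(-1153 + \left(-3 + 53 \cdot 25\right)\right) - 2253 = \left(-1153 + \left(-3 + 1325\right)\right) - 2253 = \left(-1153 + 1322\right) - 2253 = 169 - 2253 = -2084$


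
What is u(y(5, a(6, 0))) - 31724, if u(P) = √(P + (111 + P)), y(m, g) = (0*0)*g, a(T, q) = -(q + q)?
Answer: -31724 + √111 ≈ -31713.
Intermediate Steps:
a(T, q) = -2*q
y(m, g) = 0 (y(m, g) = 0*g = 0)
u(P) = √(111 + 2*P)
u(y(5, a(6, 0))) - 31724 = √(111 + 2*0) - 31724 = √(111 + 0) - 31724 = √111 - 31724 = -31724 + √111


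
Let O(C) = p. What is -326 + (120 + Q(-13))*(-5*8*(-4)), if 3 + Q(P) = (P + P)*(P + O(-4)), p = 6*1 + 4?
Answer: 30874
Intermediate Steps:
p = 10 (p = 6 + 4 = 10)
O(C) = 10
Q(P) = -3 + 2*P*(10 + P) (Q(P) = -3 + (P + P)*(P + 10) = -3 + (2*P)*(10 + P) = -3 + 2*P*(10 + P))
-326 + (120 + Q(-13))*(-5*8*(-4)) = -326 + (120 + (-3 + 2*(-13)**2 + 20*(-13)))*(-5*8*(-4)) = -326 + (120 + (-3 + 2*169 - 260))*(-40*(-4)) = -326 + (120 + (-3 + 338 - 260))*160 = -326 + (120 + 75)*160 = -326 + 195*160 = -326 + 31200 = 30874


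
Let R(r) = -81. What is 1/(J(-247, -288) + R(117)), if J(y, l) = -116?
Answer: -1/197 ≈ -0.0050761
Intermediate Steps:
1/(J(-247, -288) + R(117)) = 1/(-116 - 81) = 1/(-197) = -1/197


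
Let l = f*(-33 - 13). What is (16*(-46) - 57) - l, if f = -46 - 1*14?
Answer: -3553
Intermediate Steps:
f = -60 (f = -46 - 14 = -60)
l = 2760 (l = -60*(-33 - 13) = -60*(-46) = 2760)
(16*(-46) - 57) - l = (16*(-46) - 57) - 1*2760 = (-736 - 57) - 2760 = -793 - 2760 = -3553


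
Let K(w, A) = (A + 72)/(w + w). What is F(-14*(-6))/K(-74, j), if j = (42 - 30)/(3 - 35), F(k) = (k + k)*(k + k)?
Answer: -11139072/191 ≈ -58320.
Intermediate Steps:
F(k) = 4*k² (F(k) = (2*k)*(2*k) = 4*k²)
j = -3/8 (j = 12/(-32) = 12*(-1/32) = -3/8 ≈ -0.37500)
K(w, A) = (72 + A)/(2*w) (K(w, A) = (72 + A)/((2*w)) = (72 + A)*(1/(2*w)) = (72 + A)/(2*w))
F(-14*(-6))/K(-74, j) = (4*(-14*(-6))²)/(((½)*(72 - 3/8)/(-74))) = (4*84²)/(((½)*(-1/74)*(573/8))) = (4*7056)/(-573/1184) = 28224*(-1184/573) = -11139072/191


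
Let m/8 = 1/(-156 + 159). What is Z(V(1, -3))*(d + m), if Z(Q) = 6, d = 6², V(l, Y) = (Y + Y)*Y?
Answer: 232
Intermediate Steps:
m = 8/3 (m = 8/(-156 + 159) = 8/3 ≈ 2.6667)
V(l, Y) = 2*Y² (V(l, Y) = (2*Y)*Y = 2*Y²)
d = 36
Z(V(1, -3))*(d + m) = 6*(36 + 8/3) = 6*(116/3) = 232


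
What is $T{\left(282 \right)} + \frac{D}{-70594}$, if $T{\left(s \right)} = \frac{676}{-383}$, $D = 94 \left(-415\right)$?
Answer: $- \frac{348731}{287633} \approx -1.2124$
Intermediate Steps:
$D = -39010$
$T{\left(s \right)} = - \frac{676}{383}$ ($T{\left(s \right)} = 676 \left(- \frac{1}{383}\right) = - \frac{676}{383}$)
$T{\left(282 \right)} + \frac{D}{-70594} = - \frac{676}{383} - \frac{39010}{-70594} = - \frac{676}{383} - - \frac{415}{751} = - \frac{676}{383} + \frac{415}{751} = - \frac{348731}{287633}$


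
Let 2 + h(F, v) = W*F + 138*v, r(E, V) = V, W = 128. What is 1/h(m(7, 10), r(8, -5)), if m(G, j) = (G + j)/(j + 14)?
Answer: -3/1804 ≈ -0.0016630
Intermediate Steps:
m(G, j) = (G + j)/(14 + j)
h(F, v) = -2 + 128*F + 138*v (h(F, v) = -2 + (128*F + 138*v) = -2 + 128*F + 138*v)
1/h(m(7, 10), r(8, -5)) = 1/(-2 + 128*((7 + 10)/(14 + 10)) + 138*(-5)) = 1/(-2 + 128*(17/24) - 690) = 1/(-2 + 272/3 - 690) = 1/(-1804/3) = -3/1804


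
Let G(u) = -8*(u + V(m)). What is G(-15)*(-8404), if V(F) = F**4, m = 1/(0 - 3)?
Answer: -81619648/81 ≈ -1.0077e+6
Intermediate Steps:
m = -1/3 (m = 1/(-3) = -1/3 ≈ -0.33333)
G(u) = -8/81 - 8*u (G(u) = -8*(u + (-1/3)**4) = -8*(u + 1/81) = -8*(1/81 + u) = -8/81 - 8*u)
G(-15)*(-8404) = (-8/81 - 8*(-15))*(-8404) = (-8/81 + 120)*(-8404) = (9712/81)*(-8404) = -81619648/81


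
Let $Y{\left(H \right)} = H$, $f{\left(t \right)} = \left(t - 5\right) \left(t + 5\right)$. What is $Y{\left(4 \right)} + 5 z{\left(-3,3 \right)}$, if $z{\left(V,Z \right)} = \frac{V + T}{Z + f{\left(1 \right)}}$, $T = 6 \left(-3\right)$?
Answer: $9$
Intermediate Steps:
$f{\left(t \right)} = \left(-5 + t\right) \left(5 + t\right)$
$T = -18$
$z{\left(V,Z \right)} = \frac{-18 + V}{-24 + Z}$ ($z{\left(V,Z \right)} = \frac{V - 18}{Z - \left(25 - 1^{2}\right)} = \frac{-18 + V}{Z + \left(-25 + 1\right)} = \frac{-18 + V}{Z - 24} = \frac{-18 + V}{-24 + Z}$)
$Y{\left(4 \right)} + 5 z{\left(-3,3 \right)} = 4 + 5 \frac{-18 - 3}{-24 + 3} = 4 + 5 \frac{1}{-21} \left(-21\right) = 4 + 5 \left(\left(- \frac{1}{21}\right) \left(-21\right)\right) = 4 + 5 \cdot 1 = 4 + 5 = 9$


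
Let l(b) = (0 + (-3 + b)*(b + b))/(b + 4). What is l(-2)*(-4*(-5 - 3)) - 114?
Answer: 206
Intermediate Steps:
l(b) = 2*b*(-3 + b)/(4 + b) (l(b) = (0 + (-3 + b)*(2*b))/(4 + b) = (0 + 2*b*(-3 + b))/(4 + b) = (2*b*(-3 + b))/(4 + b) = 2*b*(-3 + b)/(4 + b))
l(-2)*(-4*(-5 - 3)) - 114 = (2*(-2)*(-3 - 2)/(4 - 2))*(-4*(-5 - 3)) - 114 = (2*(-2)*(-5)/2)*(-4*(-8)) - 114 = (2*(-2)*(½)*(-5))*32 - 114 = 10*32 - 114 = 320 - 114 = 206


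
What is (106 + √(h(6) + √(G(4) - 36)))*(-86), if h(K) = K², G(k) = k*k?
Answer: -9116 - 86*√(36 + 2*I*√5) ≈ -9633.0 - 31.989*I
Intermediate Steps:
G(k) = k²
(106 + √(h(6) + √(G(4) - 36)))*(-86) = (106 + √(6² + √(4² - 36)))*(-86) = (106 + √(36 + √(16 - 36)))*(-86) = (106 + √(36 + √(-20)))*(-86) = (106 + √(36 + 2*I*√5))*(-86) = -9116 - 86*√(36 + 2*I*√5)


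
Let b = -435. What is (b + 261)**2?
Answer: 30276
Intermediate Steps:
(b + 261)**2 = (-435 + 261)**2 = (-174)**2 = 30276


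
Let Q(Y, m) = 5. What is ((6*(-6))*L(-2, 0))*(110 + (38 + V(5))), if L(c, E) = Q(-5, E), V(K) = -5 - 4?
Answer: -25020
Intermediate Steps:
V(K) = -9
L(c, E) = 5
((6*(-6))*L(-2, 0))*(110 + (38 + V(5))) = ((6*(-6))*5)*(110 + (38 - 9)) = (-36*5)*(110 + 29) = -180*139 = -25020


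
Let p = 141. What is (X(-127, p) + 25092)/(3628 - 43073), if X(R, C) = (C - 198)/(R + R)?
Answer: -1274685/2003806 ≈ -0.63613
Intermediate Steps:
X(R, C) = (-198 + C)/(2*R) (X(R, C) = (-198 + C)/((2*R)) = (-198 + C)*(1/(2*R)) = (-198 + C)/(2*R))
(X(-127, p) + 25092)/(3628 - 43073) = ((½)*(-198 + 141)/(-127) + 25092)/(3628 - 43073) = ((½)*(-1/127)*(-57) + 25092)/(-39445) = (57/254 + 25092)*(-1/39445) = (6373425/254)*(-1/39445) = -1274685/2003806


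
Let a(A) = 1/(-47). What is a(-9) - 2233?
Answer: -104952/47 ≈ -2233.0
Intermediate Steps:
a(A) = -1/47
a(-9) - 2233 = -1/47 - 2233 = -104952/47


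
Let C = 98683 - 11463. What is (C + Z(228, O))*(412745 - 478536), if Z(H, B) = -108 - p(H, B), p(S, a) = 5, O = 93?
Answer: -5730856637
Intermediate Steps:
Z(H, B) = -113 (Z(H, B) = -108 - 1*5 = -108 - 5 = -113)
C = 87220
(C + Z(228, O))*(412745 - 478536) = (87220 - 113)*(412745 - 478536) = 87107*(-65791) = -5730856637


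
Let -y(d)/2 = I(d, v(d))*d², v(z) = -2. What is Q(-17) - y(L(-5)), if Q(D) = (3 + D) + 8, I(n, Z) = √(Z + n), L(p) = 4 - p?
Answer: -6 + 162*√7 ≈ 422.61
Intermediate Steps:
Q(D) = 11 + D
y(d) = -2*d²*√(-2 + d) (y(d) = -2*√(-2 + d)*d² = -2*d²*√(-2 + d))
Q(-17) - y(L(-5)) = (11 - 17) - (-2)*(4 - 1*(-5))²*√(-2 + (4 - 1*(-5))) = -6 - (-2)*(4 + 5)²*√(-2 + (4 + 5)) = -6 - (-2)*9²*√(-2 + 9) = -6 - (-2)*81*√7 = -6 - (-162)*√7 = -6 + 162*√7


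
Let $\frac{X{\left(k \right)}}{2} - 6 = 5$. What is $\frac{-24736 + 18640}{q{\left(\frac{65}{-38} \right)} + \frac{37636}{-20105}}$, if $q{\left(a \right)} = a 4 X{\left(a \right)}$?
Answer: $\frac{97026730}{2425641} \approx 40.0$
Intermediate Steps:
$X{\left(k \right)} = 22$ ($X{\left(k \right)} = 12 + 2 \cdot 5 = 12 + 10 = 22$)
$q{\left(a \right)} = 88 a$ ($q{\left(a \right)} = a 4 \cdot 22 = 4 a 22 = 88 a$)
$\frac{-24736 + 18640}{q{\left(\frac{65}{-38} \right)} + \frac{37636}{-20105}} = \frac{-24736 + 18640}{88 \frac{65}{-38} + \frac{37636}{-20105}} = - \frac{6096}{88 \cdot 65 \left(- \frac{1}{38}\right) + 37636 \left(- \frac{1}{20105}\right)} = - \frac{6096}{88 \left(- \frac{65}{38}\right) - \frac{37636}{20105}} = - \frac{6096}{- \frac{2860}{19} - \frac{37636}{20105}} = - \frac{6096}{- \frac{58215384}{381995}} = \left(-6096\right) \left(- \frac{381995}{58215384}\right) = \frac{97026730}{2425641}$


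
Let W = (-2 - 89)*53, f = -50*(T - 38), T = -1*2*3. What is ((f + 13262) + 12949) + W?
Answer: 23588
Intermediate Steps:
T = -6 (T = -2*3 = -6)
f = 2200 (f = -50*(-6 - 38) = -50*(-44) = 2200)
W = -4823 (W = -91*53 = -4823)
((f + 13262) + 12949) + W = ((2200 + 13262) + 12949) - 4823 = (15462 + 12949) - 4823 = 28411 - 4823 = 23588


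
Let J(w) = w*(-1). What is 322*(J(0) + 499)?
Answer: 160678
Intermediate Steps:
J(w) = -w
322*(J(0) + 499) = 322*(-1*0 + 499) = 322*(0 + 499) = 322*499 = 160678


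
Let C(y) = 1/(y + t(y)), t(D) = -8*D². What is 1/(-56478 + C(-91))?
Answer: -66339/3746694043 ≈ -1.7706e-5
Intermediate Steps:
C(y) = 1/(y - 8*y²)
1/(-56478 + C(-91)) = 1/(-56478 - 1/(-91*(-1 + 8*(-91)))) = 1/(-56478 - 1*(-1/91)/(-1 - 728)) = 1/(-56478 - 1*(-1/91)/(-729)) = 1/(-56478 - 1*(-1/91)*(-1/729)) = 1/(-56478 - 1/66339) = 1/(-3746694043/66339) = -66339/3746694043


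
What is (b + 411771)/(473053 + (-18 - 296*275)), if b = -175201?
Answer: 47314/78327 ≈ 0.60406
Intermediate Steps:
(b + 411771)/(473053 + (-18 - 296*275)) = (-175201 + 411771)/(473053 + (-18 - 296*275)) = 236570/(473053 + (-18 - 81400)) = 236570/(473053 - 81418) = 236570/391635 = 236570*(1/391635) = 47314/78327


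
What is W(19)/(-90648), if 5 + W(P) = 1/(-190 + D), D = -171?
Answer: 301/5453988 ≈ 5.5189e-5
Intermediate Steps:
W(P) = -1806/361 (W(P) = -5 + 1/(-190 - 171) = -5 + 1/(-361) = -5 - 1/361 = -1806/361)
W(19)/(-90648) = -1806/361/(-90648) = -1806/361*(-1/90648) = 301/5453988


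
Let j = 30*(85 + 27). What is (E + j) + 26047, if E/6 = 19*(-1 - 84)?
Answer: 19717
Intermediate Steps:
j = 3360 (j = 30*112 = 3360)
E = -9690 (E = 6*(19*(-1 - 84)) = 6*(19*(-85)) = 6*(-1615) = -9690)
(E + j) + 26047 = (-9690 + 3360) + 26047 = -6330 + 26047 = 19717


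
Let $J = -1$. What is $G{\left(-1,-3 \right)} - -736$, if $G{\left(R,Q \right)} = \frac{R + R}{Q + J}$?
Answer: $\frac{1473}{2} \approx 736.5$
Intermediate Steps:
$G{\left(R,Q \right)} = \frac{2 R}{-1 + Q}$ ($G{\left(R,Q \right)} = \frac{R + R}{Q - 1} = \frac{2 R}{-1 + Q}$)
$G{\left(-1,-3 \right)} - -736 = 2 \left(-1\right) \frac{1}{-1 - 3} - -736 = 2 \left(-1\right) \frac{1}{-4} + 736 = 2 \left(-1\right) \left(- \frac{1}{4}\right) + 736 = \frac{1}{2} + 736 = \frac{1473}{2}$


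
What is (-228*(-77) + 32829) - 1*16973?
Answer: 33412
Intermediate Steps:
(-228*(-77) + 32829) - 1*16973 = (17556 + 32829) - 16973 = 50385 - 16973 = 33412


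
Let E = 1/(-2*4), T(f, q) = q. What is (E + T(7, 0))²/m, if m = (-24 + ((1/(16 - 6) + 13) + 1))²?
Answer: 25/156816 ≈ 0.00015942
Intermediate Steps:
E = -⅛ (E = 1/(-8) = 1*(-⅛) = -⅛ ≈ -0.12500)
m = 9801/100 (m = (-24 + ((1/10 + 13) + 1))² = (-24 + ((⅒ + 13) + 1))² = (-24 + (131/10 + 1))² = (-24 + 141/10)² = (-99/10)² = 9801/100 ≈ 98.010)
(E + T(7, 0))²/m = (-⅛ + 0)²/(9801/100) = (-⅛)²*(100/9801) = (1/64)*(100/9801) = 25/156816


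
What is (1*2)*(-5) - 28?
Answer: -38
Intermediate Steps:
(1*2)*(-5) - 28 = 2*(-5) - 28 = -10 - 28 = -38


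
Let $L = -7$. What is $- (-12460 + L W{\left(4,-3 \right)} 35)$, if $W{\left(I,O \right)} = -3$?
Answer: $11725$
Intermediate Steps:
$- (-12460 + L W{\left(4,-3 \right)} 35) = - (-12460 + \left(-7\right) \left(-3\right) 35) = - (-12460 + 21 \cdot 35) = - (-12460 + 735) = \left(-1\right) \left(-11725\right) = 11725$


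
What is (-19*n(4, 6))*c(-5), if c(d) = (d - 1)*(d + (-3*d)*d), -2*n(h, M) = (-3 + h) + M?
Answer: 31920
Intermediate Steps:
n(h, M) = 3/2 - M/2 - h/2 (n(h, M) = -((-3 + h) + M)/2 = -(-3 + M + h)/2 = 3/2 - M/2 - h/2)
c(d) = (-1 + d)*(d - 3*d²)
(-19*n(4, 6))*c(-5) = (-19*(3/2 - ½*6 - ½*4))*(-5*(-1 - 3*(-5)² + 4*(-5))) = (-19*(3/2 - 3 - 2))*(-5*(-1 - 3*25 - 20)) = (-19*(-7/2))*(-5*(-1 - 75 - 20)) = 133*(-5*(-96))/2 = (133/2)*480 = 31920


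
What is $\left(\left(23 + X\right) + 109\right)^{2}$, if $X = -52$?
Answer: $6400$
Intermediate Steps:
$\left(\left(23 + X\right) + 109\right)^{2} = \left(\left(23 - 52\right) + 109\right)^{2} = \left(-29 + 109\right)^{2} = 80^{2} = 6400$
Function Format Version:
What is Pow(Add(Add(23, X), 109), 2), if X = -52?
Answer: 6400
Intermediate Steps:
Pow(Add(Add(23, X), 109), 2) = Pow(Add(Add(23, -52), 109), 2) = Pow(Add(-29, 109), 2) = Pow(80, 2) = 6400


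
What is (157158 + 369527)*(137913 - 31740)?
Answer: 55919726505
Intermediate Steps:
(157158 + 369527)*(137913 - 31740) = 526685*106173 = 55919726505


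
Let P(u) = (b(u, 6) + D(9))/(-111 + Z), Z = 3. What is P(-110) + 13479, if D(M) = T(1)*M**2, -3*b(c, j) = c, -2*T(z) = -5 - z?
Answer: 4366357/324 ≈ 13476.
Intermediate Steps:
T(z) = 5/2 + z/2 (T(z) = -(-5 - z)/2 = 5/2 + z/2)
b(c, j) = -c/3
D(M) = 3*M**2 (D(M) = (5/2 + (1/2)*1)*M**2 = (5/2 + 1/2)*M**2 = 3*M**2)
P(u) = -9/4 + u/324 (P(u) = (-u/3 + 3*9**2)/(-111 + 3) = (-u/3 + 3*81)/(-108) = (-u/3 + 243)*(-1/108) = (243 - u/3)*(-1/108) = -9/4 + u/324)
P(-110) + 13479 = (-9/4 + (1/324)*(-110)) + 13479 = (-9/4 - 55/162) + 13479 = -839/324 + 13479 = 4366357/324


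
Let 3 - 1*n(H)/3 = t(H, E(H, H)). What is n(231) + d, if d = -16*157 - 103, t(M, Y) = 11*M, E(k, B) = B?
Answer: -10229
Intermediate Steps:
n(H) = 9 - 33*H
d = -2615 (d = -2512 - 103 = -2615)
n(231) + d = (9 - 33*231) - 2615 = (9 - 7623) - 2615 = -7614 - 2615 = -10229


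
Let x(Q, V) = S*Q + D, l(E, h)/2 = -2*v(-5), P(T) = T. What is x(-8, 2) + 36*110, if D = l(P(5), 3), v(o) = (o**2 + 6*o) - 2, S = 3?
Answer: 3964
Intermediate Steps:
v(o) = -2 + o**2 + 6*o
l(E, h) = 28 (l(E, h) = 2*(-2*(-2 + (-5)**2 + 6*(-5))) = 2*(-2*(-2 + 25 - 30)) = 2*(-2*(-7)) = 2*14 = 28)
D = 28
x(Q, V) = 28 + 3*Q (x(Q, V) = 3*Q + 28 = 28 + 3*Q)
x(-8, 2) + 36*110 = (28 + 3*(-8)) + 36*110 = (28 - 24) + 3960 = 4 + 3960 = 3964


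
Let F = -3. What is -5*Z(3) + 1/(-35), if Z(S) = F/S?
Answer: 174/35 ≈ 4.9714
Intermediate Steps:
Z(S) = -3/S
-5*Z(3) + 1/(-35) = -(-15)/3 + 1/(-35) = -(-15)/3 - 1/35 = -5*(-1) - 1/35 = 5 - 1/35 = 174/35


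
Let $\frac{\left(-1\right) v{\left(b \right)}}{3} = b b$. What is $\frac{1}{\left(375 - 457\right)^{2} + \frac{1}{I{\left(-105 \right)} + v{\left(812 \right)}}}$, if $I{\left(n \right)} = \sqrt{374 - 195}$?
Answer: $\frac{26308393624311748}{176897638716571906385} + \frac{\sqrt{179}}{176897638716571906385} \approx 0.00014872$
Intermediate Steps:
$v{\left(b \right)} = - 3 b^{2}$ ($v{\left(b \right)} = - 3 b b = - 3 b^{2}$)
$I{\left(n \right)} = \sqrt{179}$
$\frac{1}{\left(375 - 457\right)^{2} + \frac{1}{I{\left(-105 \right)} + v{\left(812 \right)}}} = \frac{1}{\left(375 - 457\right)^{2} + \frac{1}{\sqrt{179} - 3 \cdot 812^{2}}} = \frac{1}{\left(-82\right)^{2} + \frac{1}{\sqrt{179} - 1978032}} = \frac{1}{6724 + \frac{1}{\sqrt{179} - 1978032}} = \frac{1}{6724 + \frac{1}{-1978032 + \sqrt{179}}}$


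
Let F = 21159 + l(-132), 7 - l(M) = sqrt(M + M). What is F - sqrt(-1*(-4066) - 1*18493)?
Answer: 21166 - 3*I*sqrt(1603) - 2*I*sqrt(66) ≈ 21166.0 - 136.36*I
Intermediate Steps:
l(M) = 7 - sqrt(2)*sqrt(M) (l(M) = 7 - sqrt(M + M) = 7 - sqrt(2*M) = 7 - sqrt(2)*sqrt(M))
F = 21166 - 2*I*sqrt(66) (F = 21159 + (7 - sqrt(2)*sqrt(-132)) = 21159 + (7 - sqrt(2)*2*I*sqrt(33)) = 21159 + (7 - 2*I*sqrt(66)) = 21166 - 2*I*sqrt(66) ≈ 21166.0 - 16.248*I)
F - sqrt(-1*(-4066) - 1*18493) = (21166 - 2*I*sqrt(66)) - sqrt(-1*(-4066) - 1*18493) = (21166 - 2*I*sqrt(66)) - sqrt(4066 - 18493) = (21166 - 2*I*sqrt(66)) - sqrt(-14427) = (21166 - 2*I*sqrt(66)) - 3*I*sqrt(1603) = 21166 - 3*I*sqrt(1603) - 2*I*sqrt(66)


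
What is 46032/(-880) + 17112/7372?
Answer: -5067021/101365 ≈ -49.988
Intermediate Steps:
46032/(-880) + 17112/7372 = 46032*(-1/880) + 17112*(1/7372) = -2877/55 + 4278/1843 = -5067021/101365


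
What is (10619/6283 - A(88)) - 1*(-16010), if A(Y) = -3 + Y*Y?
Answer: 51964746/6283 ≈ 8270.7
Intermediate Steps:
A(Y) = -3 + Y**2
(10619/6283 - A(88)) - 1*(-16010) = (10619/6283 - (-3 + 88**2)) - 1*(-16010) = (10619*(1/6283) - (-3 + 7744)) + 16010 = (10619/6283 - 1*7741) + 16010 = (10619/6283 - 7741) + 16010 = -48626084/6283 + 16010 = 51964746/6283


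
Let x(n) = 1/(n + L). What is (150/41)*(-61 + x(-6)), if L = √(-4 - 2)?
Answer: -64200/287 - 25*I*√6/287 ≈ -223.69 - 0.21337*I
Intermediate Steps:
L = I*√6 (L = √(-6) = I*√6 ≈ 2.4495*I)
x(n) = 1/(n + I*√6)
(150/41)*(-61 + x(-6)) = (150/41)*(-61 + 1/(-6 + I*√6)) = (150*(1/41))*(-61 + 1/(-6 + I*√6)) = 150*(-61 + 1/(-6 + I*√6))/41 = -9150/41 + 150/(41*(-6 + I*√6))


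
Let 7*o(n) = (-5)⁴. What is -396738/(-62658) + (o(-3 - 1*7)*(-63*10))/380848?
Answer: 4099232259/662865944 ≈ 6.1841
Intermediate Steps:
o(n) = 625/7 (o(n) = (⅐)*(-5)⁴ = (⅐)*625 = 625/7)
-396738/(-62658) + (o(-3 - 1*7)*(-63*10))/380848 = -396738/(-62658) + (625*(-63*10)/7)/380848 = -396738*(-1/62658) + ((625/7)*(-630))*(1/380848) = 22041/3481 - 56250*1/380848 = 22041/3481 - 28125/190424 = 4099232259/662865944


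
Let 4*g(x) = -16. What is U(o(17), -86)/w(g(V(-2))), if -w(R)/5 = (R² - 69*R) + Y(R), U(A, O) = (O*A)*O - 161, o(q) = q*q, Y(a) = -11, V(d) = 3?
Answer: -2137283/1405 ≈ -1521.2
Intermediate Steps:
o(q) = q²
g(x) = -4 (g(x) = (¼)*(-16) = -4)
U(A, O) = -161 + A*O² (U(A, O) = (A*O)*O - 161 = A*O² - 161 = -161 + A*O²)
w(R) = 55 - 5*R² + 345*R (w(R) = -5*((R² - 69*R) - 11) = -5*(-11 + R² - 69*R) = 55 - 5*R² + 345*R)
U(o(17), -86)/w(g(V(-2))) = (-161 + 17²*(-86)²)/(55 - 5*(-4)² + 345*(-4)) = (-161 + 289*7396)/(55 - 5*16 - 1380) = (-161 + 2137444)/(55 - 80 - 1380) = 2137283/(-1405) = 2137283*(-1/1405) = -2137283/1405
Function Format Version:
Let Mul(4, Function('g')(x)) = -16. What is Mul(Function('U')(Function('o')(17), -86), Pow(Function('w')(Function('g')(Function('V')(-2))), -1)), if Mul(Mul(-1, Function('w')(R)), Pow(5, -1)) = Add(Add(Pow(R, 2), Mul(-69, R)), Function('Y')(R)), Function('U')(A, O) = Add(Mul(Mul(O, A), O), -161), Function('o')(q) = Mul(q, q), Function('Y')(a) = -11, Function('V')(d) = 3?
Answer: Rational(-2137283, 1405) ≈ -1521.2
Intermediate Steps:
Function('o')(q) = Pow(q, 2)
Function('g')(x) = -4 (Function('g')(x) = Mul(Rational(1, 4), -16) = -4)
Function('U')(A, O) = Add(-161, Mul(A, Pow(O, 2))) (Function('U')(A, O) = Add(Mul(Mul(A, O), O), -161) = Add(Mul(A, Pow(O, 2)), -161) = Add(-161, Mul(A, Pow(O, 2))))
Function('w')(R) = Add(55, Mul(-5, Pow(R, 2)), Mul(345, R)) (Function('w')(R) = Mul(-5, Add(Add(Pow(R, 2), Mul(-69, R)), -11)) = Mul(-5, Add(-11, Pow(R, 2), Mul(-69, R))) = Add(55, Mul(-5, Pow(R, 2)), Mul(345, R)))
Mul(Function('U')(Function('o')(17), -86), Pow(Function('w')(Function('g')(Function('V')(-2))), -1)) = Mul(Add(-161, Mul(Pow(17, 2), Pow(-86, 2))), Pow(Add(55, Mul(-5, Pow(-4, 2)), Mul(345, -4)), -1)) = Mul(Add(-161, Mul(289, 7396)), Pow(Add(55, Mul(-5, 16), -1380), -1)) = Mul(Add(-161, 2137444), Pow(Add(55, -80, -1380), -1)) = Mul(2137283, Pow(-1405, -1)) = Mul(2137283, Rational(-1, 1405)) = Rational(-2137283, 1405)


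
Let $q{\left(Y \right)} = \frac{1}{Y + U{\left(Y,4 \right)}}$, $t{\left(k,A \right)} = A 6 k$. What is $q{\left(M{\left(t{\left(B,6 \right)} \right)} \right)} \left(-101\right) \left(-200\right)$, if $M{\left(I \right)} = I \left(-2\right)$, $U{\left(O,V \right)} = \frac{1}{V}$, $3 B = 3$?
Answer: $- \frac{80800}{287} \approx -281.53$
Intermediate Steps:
$B = 1$ ($B = \frac{1}{3} \cdot 3 = 1$)
$t{\left(k,A \right)} = 6 A k$
$M{\left(I \right)} = - 2 I$
$q{\left(Y \right)} = \frac{1}{\frac{1}{4} + Y}$ ($q{\left(Y \right)} = \frac{1}{Y + \frac{1}{4}} = \frac{1}{\frac{1}{4} + Y}$)
$q{\left(M{\left(t{\left(B,6 \right)} \right)} \right)} \left(-101\right) \left(-200\right) = \frac{4}{1 + 4 \left(- 2 \cdot 6 \cdot 6 \cdot 1\right)} \left(-101\right) \left(-200\right) = \frac{4}{1 + 4 \left(\left(-2\right) 36\right)} \left(-101\right) \left(-200\right) = \frac{4}{1 + 4 \left(-72\right)} \left(-101\right) \left(-200\right) = \frac{4}{1 - 288} \left(-101\right) \left(-200\right) = \frac{4}{-287} \left(-101\right) \left(-200\right) = 4 \left(- \frac{1}{287}\right) \left(-101\right) \left(-200\right) = \left(- \frac{4}{287}\right) \left(-101\right) \left(-200\right) = \frac{404}{287} \left(-200\right) = - \frac{80800}{287}$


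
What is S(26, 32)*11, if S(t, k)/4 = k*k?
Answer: 45056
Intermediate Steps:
S(t, k) = 4*k**2 (S(t, k) = 4*(k*k) = 4*k**2)
S(26, 32)*11 = (4*32**2)*11 = (4*1024)*11 = 4096*11 = 45056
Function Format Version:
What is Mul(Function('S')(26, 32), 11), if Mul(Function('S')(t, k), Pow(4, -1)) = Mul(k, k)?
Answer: 45056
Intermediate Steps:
Function('S')(t, k) = Mul(4, Pow(k, 2)) (Function('S')(t, k) = Mul(4, Mul(k, k)) = Mul(4, Pow(k, 2)))
Mul(Function('S')(26, 32), 11) = Mul(Mul(4, Pow(32, 2)), 11) = Mul(Mul(4, 1024), 11) = Mul(4096, 11) = 45056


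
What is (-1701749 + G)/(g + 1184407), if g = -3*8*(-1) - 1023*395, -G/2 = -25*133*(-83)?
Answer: -321957/111478 ≈ -2.8881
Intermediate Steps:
G = -551950 (G = -2*(-25*133)*(-83) = -(-6650)*(-83) = -2*275975 = -551950)
g = -404061 (g = -24*(-1) - 404085 = 24 - 404085 = -404061)
(-1701749 + G)/(g + 1184407) = (-1701749 - 551950)/(-404061 + 1184407) = -2253699/780346 = -2253699*1/780346 = -321957/111478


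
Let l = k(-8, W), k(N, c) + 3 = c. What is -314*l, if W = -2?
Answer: 1570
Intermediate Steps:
k(N, c) = -3 + c
l = -5 (l = -3 - 2 = -5)
-314*l = -314*(-5) = 1570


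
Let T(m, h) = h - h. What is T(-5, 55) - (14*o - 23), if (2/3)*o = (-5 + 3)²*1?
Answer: -61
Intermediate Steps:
o = 6 (o = 3*((-5 + 3)²*1)/2 = 3*((-2)²*1)/2 = 3*(4*1)/2 = (3/2)*4 = 6)
T(m, h) = 0
T(-5, 55) - (14*o - 23) = 0 - (14*6 - 23) = 0 - (84 - 23) = 0 - 1*61 = 0 - 61 = -61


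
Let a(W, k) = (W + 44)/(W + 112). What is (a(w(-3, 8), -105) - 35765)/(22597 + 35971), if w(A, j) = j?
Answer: -1072937/1757040 ≈ -0.61065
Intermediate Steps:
a(W, k) = (44 + W)/(112 + W)
(a(w(-3, 8), -105) - 35765)/(22597 + 35971) = ((44 + 8)/(112 + 8) - 35765)/(22597 + 35971) = (52/120 - 35765)/58568 = ((1/120)*52 - 35765)*(1/58568) = (13/30 - 35765)*(1/58568) = -1072937/30*1/58568 = -1072937/1757040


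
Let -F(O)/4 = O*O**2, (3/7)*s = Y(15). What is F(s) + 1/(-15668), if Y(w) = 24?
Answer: -11006205953/15668 ≈ -7.0246e+5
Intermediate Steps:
s = 56 (s = (7/3)*24 = 56)
F(O) = -4*O**3 (F(O) = -4*O*O**2 = -4*O**3)
F(s) + 1/(-15668) = -4*56**3 + 1/(-15668) = -4*175616 - 1/15668 = -702464 - 1/15668 = -11006205953/15668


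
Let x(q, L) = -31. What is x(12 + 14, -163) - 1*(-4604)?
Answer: 4573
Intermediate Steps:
x(12 + 14, -163) - 1*(-4604) = -31 - 1*(-4604) = -31 + 4604 = 4573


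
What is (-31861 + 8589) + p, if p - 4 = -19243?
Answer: -42511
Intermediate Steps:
p = -19239 (p = 4 - 19243 = -19239)
(-31861 + 8589) + p = (-31861 + 8589) - 19239 = -23272 - 19239 = -42511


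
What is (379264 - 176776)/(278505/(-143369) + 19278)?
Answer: 9676834024/921196359 ≈ 10.505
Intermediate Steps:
(379264 - 176776)/(278505/(-143369) + 19278) = 202488/(278505*(-1/143369) + 19278) = 202488/(-278505/143369 + 19278) = 202488/(2763589077/143369) = 202488*(143369/2763589077) = 9676834024/921196359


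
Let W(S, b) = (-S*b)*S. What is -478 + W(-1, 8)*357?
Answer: -3334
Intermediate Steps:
W(S, b) = -b*S² (W(S, b) = (-S*b)*S = -b*S²)
-478 + W(-1, 8)*357 = -478 - 1*8*(-1)²*357 = -478 - 1*8*1*357 = -478 - 8*357 = -478 - 2856 = -3334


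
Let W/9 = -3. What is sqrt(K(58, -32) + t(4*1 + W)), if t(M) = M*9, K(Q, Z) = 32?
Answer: 5*I*sqrt(7) ≈ 13.229*I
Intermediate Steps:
W = -27 (W = 9*(-3) = -27)
t(M) = 9*M
sqrt(K(58, -32) + t(4*1 + W)) = sqrt(32 + 9*(4*1 - 27)) = sqrt(32 + 9*(4 - 27)) = sqrt(32 + 9*(-23)) = sqrt(32 - 207) = sqrt(-175) = 5*I*sqrt(7)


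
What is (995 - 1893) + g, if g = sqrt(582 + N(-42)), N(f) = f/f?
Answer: -898 + sqrt(583) ≈ -873.85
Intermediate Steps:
N(f) = 1
g = sqrt(583) (g = sqrt(582 + 1) = sqrt(583) ≈ 24.145)
(995 - 1893) + g = (995 - 1893) + sqrt(583) = -898 + sqrt(583)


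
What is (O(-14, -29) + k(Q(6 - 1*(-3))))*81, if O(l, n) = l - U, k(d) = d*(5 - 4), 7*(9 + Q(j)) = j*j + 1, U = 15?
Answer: -14904/7 ≈ -2129.1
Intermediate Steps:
Q(j) = -62/7 + j²/7 (Q(j) = -9 + (j*j + 1)/7 = -9 + (j² + 1)/7 = -9 + (1 + j²)/7 = -9 + (⅐ + j²/7) = -62/7 + j²/7)
k(d) = d (k(d) = d*1 = d)
O(l, n) = -15 + l (O(l, n) = l - 1*15 = l - 15 = -15 + l)
(O(-14, -29) + k(Q(6 - 1*(-3))))*81 = ((-15 - 14) + (-62/7 + (6 - 1*(-3))²/7))*81 = (-29 + (-62/7 + (6 + 3)²/7))*81 = (-29 + (-62/7 + (⅐)*9²))*81 = (-29 + (-62/7 + (⅐)*81))*81 = (-29 + (-62/7 + 81/7))*81 = (-29 + 19/7)*81 = -184/7*81 = -14904/7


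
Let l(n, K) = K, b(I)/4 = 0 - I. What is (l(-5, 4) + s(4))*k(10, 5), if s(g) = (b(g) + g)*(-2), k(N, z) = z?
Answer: 140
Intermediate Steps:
b(I) = -4*I (b(I) = 4*(0 - I) = 4*(-I) = -4*I)
s(g) = 6*g (s(g) = (-4*g + g)*(-2) = -3*g*(-2) = 6*g)
(l(-5, 4) + s(4))*k(10, 5) = (4 + 6*4)*5 = (4 + 24)*5 = 28*5 = 140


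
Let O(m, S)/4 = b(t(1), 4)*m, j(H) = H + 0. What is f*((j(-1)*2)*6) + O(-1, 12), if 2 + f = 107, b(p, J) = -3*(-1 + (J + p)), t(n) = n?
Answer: -1212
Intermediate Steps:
b(p, J) = 3 - 3*J - 3*p (b(p, J) = -3*(-1 + J + p) = 3 - 3*J - 3*p)
j(H) = H
f = 105 (f = -2 + 107 = 105)
O(m, S) = -48*m (O(m, S) = 4*((3 - 3*4 - 3*1)*m) = 4*((3 - 12 - 3)*m) = 4*(-12*m) = -48*m)
f*((j(-1)*2)*6) + O(-1, 12) = 105*(-1*2*6) - 48*(-1) = 105*(-2*6) + 48 = 105*(-12) + 48 = -1260 + 48 = -1212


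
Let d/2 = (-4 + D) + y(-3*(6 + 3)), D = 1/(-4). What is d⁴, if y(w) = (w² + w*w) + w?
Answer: 1060795063882801/16 ≈ 6.6300e+13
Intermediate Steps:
D = -¼ ≈ -0.25000
y(w) = w + 2*w² (y(w) = (w² + w²) + w = 2*w² + w = w + 2*w²)
d = 5707/2 (d = 2*((-4 - ¼) + (-3*(6 + 3))*(1 + 2*(-3*(6 + 3)))) = 2*(-17/4 + (-3*9)*(1 + 2*(-3*9))) = 2*(-17/4 - 27*(1 + 2*(-27))) = 2*(-17/4 - 27*(1 - 54)) = 2*(-17/4 - 27*(-53)) = 2*(-17/4 + 1431) = 2*(5707/4) = 5707/2 ≈ 2853.5)
d⁴ = (5707/2)⁴ = 1060795063882801/16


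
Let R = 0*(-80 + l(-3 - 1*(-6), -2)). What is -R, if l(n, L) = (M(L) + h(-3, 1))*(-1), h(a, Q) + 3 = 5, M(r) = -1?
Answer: 0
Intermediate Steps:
h(a, Q) = 2 (h(a, Q) = -3 + 5 = 2)
l(n, L) = -1 (l(n, L) = (-1 + 2)*(-1) = 1*(-1) = -1)
R = 0 (R = 0*(-80 - 1) = 0*(-81) = 0)
-R = -1*0 = 0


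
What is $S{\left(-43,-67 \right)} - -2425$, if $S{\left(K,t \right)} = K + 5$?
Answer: $2387$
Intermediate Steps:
$S{\left(K,t \right)} = 5 + K$
$S{\left(-43,-67 \right)} - -2425 = \left(5 - 43\right) - -2425 = -38 + 2425 = 2387$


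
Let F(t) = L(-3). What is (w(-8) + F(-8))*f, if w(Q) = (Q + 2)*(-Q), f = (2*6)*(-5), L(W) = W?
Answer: 3060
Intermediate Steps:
F(t) = -3
f = -60 (f = 12*(-5) = -60)
w(Q) = -Q*(2 + Q) (w(Q) = (2 + Q)*(-Q) = -Q*(2 + Q))
(w(-8) + F(-8))*f = (-1*(-8)*(2 - 8) - 3)*(-60) = (-1*(-8)*(-6) - 3)*(-60) = (-48 - 3)*(-60) = -51*(-60) = 3060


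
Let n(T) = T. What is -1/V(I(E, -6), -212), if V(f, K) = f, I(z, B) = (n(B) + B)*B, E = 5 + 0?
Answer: -1/72 ≈ -0.013889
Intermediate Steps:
E = 5
I(z, B) = 2*B² (I(z, B) = (B + B)*B = (2*B)*B = 2*B²)
-1/V(I(E, -6), -212) = -1/(2*(-6)²) = -1/(2*36) = -1/72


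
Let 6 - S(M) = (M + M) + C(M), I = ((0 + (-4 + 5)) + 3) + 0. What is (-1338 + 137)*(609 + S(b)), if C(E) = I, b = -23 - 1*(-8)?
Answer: -769841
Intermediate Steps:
b = -15 (b = -23 + 8 = -15)
I = 4 (I = ((0 + 1) + 3) + 0 = (1 + 3) + 0 = 4 + 0 = 4)
C(E) = 4
S(M) = 2 - 2*M (S(M) = 6 - ((M + M) + 4) = 6 - (2*M + 4) = 6 - (4 + 2*M) = 6 + (-4 - 2*M) = 2 - 2*M)
(-1338 + 137)*(609 + S(b)) = (-1338 + 137)*(609 + (2 - 2*(-15))) = -1201*(609 + (2 + 30)) = -1201*(609 + 32) = -1201*641 = -769841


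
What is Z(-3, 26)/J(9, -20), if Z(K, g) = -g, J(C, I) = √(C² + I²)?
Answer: -2*√481/37 ≈ -1.1855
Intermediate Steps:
Z(-3, 26)/J(9, -20) = (-1*26)/(√(9² + (-20)²)) = -26/√(81 + 400) = -26*√481/481 = -2*√481/37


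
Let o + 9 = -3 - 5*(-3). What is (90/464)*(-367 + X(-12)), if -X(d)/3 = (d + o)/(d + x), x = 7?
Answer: -8379/116 ≈ -72.233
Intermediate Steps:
o = 3 (o = -9 + (-3 - 5*(-3)) = -9 + (-3 + 15) = -9 + 12 = 3)
X(d) = -3*(3 + d)/(7 + d) (X(d) = -3*(d + 3)/(d + 7) = -3*(3 + d)/(7 + d))
(90/464)*(-367 + X(-12)) = (90/464)*(-367 + 3*(-3 - 1*(-12))/(7 - 12)) = (90*(1/464))*(-367 + 3*(-3 + 12)/(-5)) = 45*(-367 + 3*(-1/5)*9)/232 = 45*(-367 - 27/5)/232 = (45/232)*(-1862/5) = -8379/116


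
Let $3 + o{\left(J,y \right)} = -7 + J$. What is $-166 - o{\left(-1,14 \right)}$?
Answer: $-155$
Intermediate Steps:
$o{\left(J,y \right)} = -10 + J$ ($o{\left(J,y \right)} = -3 + \left(-7 + J\right) = -10 + J$)
$-166 - o{\left(-1,14 \right)} = -166 - \left(-10 - 1\right) = -166 - -11 = -166 + 11 = -155$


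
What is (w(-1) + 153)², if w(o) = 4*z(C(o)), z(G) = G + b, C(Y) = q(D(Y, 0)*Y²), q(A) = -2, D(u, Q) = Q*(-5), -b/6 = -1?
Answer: 28561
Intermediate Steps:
b = 6 (b = -6*(-1) = 6)
D(u, Q) = -5*Q
C(Y) = -2
z(G) = 6 + G (z(G) = G + 6 = 6 + G)
w(o) = 16 (w(o) = 4*(6 - 2) = 4*4 = 16)
(w(-1) + 153)² = (16 + 153)² = 169² = 28561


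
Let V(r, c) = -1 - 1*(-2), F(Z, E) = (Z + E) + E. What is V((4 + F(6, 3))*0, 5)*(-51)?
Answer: -51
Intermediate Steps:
F(Z, E) = Z + 2*E (F(Z, E) = (E + Z) + E = Z + 2*E)
V(r, c) = 1 (V(r, c) = -1 + 2 = 1)
V((4 + F(6, 3))*0, 5)*(-51) = 1*(-51) = -51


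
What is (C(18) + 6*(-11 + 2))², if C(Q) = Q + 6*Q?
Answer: 5184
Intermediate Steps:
C(Q) = 7*Q
(C(18) + 6*(-11 + 2))² = (7*18 + 6*(-11 + 2))² = (126 + 6*(-9))² = (126 - 54)² = 72² = 5184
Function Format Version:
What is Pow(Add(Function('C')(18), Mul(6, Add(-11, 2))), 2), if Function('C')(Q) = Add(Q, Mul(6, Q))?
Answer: 5184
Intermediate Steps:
Function('C')(Q) = Mul(7, Q)
Pow(Add(Function('C')(18), Mul(6, Add(-11, 2))), 2) = Pow(Add(Mul(7, 18), Mul(6, Add(-11, 2))), 2) = Pow(Add(126, Mul(6, -9)), 2) = Pow(Add(126, -54), 2) = Pow(72, 2) = 5184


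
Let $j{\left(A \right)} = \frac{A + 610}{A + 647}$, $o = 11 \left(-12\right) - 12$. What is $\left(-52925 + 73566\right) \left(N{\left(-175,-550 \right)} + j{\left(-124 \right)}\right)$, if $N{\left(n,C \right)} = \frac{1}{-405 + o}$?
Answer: $\frac{5496512531}{287127} \approx 19143.0$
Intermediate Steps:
$o = -144$ ($o = -132 - 12 = -144$)
$j{\left(A \right)} = \frac{610 + A}{647 + A}$
$N{\left(n,C \right)} = - \frac{1}{549}$ ($N{\left(n,C \right)} = \frac{1}{-405 - 144} = \frac{1}{-549} = - \frac{1}{549}$)
$\left(-52925 + 73566\right) \left(N{\left(-175,-550 \right)} + j{\left(-124 \right)}\right) = \left(-52925 + 73566\right) \left(- \frac{1}{549} + \frac{610 - 124}{647 - 124}\right) = 20641 \left(- \frac{1}{549} + \frac{1}{523} \cdot 486\right) = 20641 \left(- \frac{1}{549} + \frac{486}{523}\right) = 20641 \cdot \frac{266291}{287127} = \frac{5496512531}{287127}$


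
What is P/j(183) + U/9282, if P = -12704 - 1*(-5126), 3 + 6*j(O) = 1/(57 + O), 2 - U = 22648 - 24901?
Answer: 101289775585/6673758 ≈ 15177.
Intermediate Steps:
U = 2255 (U = 2 - (22648 - 24901) = 2 - 1*(-2253) = 2 + 2253 = 2255)
j(O) = -½ + 1/(6*(57 + O))
P = -7578 (P = -12704 + 5126 = -7578)
P/j(183) + U/9282 = -7578*6*(57 + 183)/(-170 - 3*183) + 2255/9282 = -7578*1440/(-170 - 549) + 2255*(1/9282) = -7578/((⅙)*(1/240)*(-719)) + 2255/9282 = -7578/(-719/1440) + 2255/9282 = -7578*(-1440/719) + 2255/9282 = 10912320/719 + 2255/9282 = 101289775585/6673758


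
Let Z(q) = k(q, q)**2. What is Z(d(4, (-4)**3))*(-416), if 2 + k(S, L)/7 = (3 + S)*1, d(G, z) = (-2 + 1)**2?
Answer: -81536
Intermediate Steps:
d(G, z) = 1 (d(G, z) = (-1)**2 = 1)
k(S, L) = 7 + 7*S (k(S, L) = -14 + 7*((3 + S)*1) = -14 + 7*(3 + S) = -14 + (21 + 7*S) = 7 + 7*S)
Z(q) = (7 + 7*q)**2
Z(d(4, (-4)**3))*(-416) = (49*(1 + 1)**2)*(-416) = (49*2**2)*(-416) = (49*4)*(-416) = 196*(-416) = -81536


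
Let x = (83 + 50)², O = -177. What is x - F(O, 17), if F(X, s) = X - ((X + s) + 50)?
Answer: 17756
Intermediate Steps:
F(X, s) = -50 - s (F(X, s) = X - (50 + X + s) = X + (-50 - X - s) = -50 - s)
x = 17689 (x = 133² = 17689)
x - F(O, 17) = 17689 - (-50 - 1*17) = 17689 - (-50 - 17) = 17689 - 1*(-67) = 17689 + 67 = 17756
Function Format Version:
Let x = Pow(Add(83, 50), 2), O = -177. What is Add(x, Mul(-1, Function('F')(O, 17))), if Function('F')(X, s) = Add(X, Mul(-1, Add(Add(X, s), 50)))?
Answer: 17756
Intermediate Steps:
Function('F')(X, s) = Add(-50, Mul(-1, s)) (Function('F')(X, s) = Add(X, Mul(-1, Add(50, X, s))) = Add(X, Add(-50, Mul(-1, X), Mul(-1, s))) = Add(-50, Mul(-1, s)))
x = 17689 (x = Pow(133, 2) = 17689)
Add(x, Mul(-1, Function('F')(O, 17))) = Add(17689, Mul(-1, Add(-50, Mul(-1, 17)))) = Add(17689, Mul(-1, Add(-50, -17))) = Add(17689, Mul(-1, -67)) = Add(17689, 67) = 17756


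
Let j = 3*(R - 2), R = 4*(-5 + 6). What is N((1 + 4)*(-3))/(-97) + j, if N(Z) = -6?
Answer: 588/97 ≈ 6.0619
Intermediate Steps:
R = 4 (R = 4*1 = 4)
j = 6 (j = 3*(4 - 2) = 3*2 = 6)
N((1 + 4)*(-3))/(-97) + j = -6/(-97) + 6 = -6*(-1/97) + 6 = 6/97 + 6 = 588/97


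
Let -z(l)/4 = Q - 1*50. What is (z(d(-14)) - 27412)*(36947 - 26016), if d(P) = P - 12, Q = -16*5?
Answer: -293956452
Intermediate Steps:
Q = -80
d(P) = -12 + P
z(l) = 520 (z(l) = -4*(-80 - 1*50) = -4*(-80 - 50) = -4*(-130) = 520)
(z(d(-14)) - 27412)*(36947 - 26016) = (520 - 27412)*(36947 - 26016) = -26892*10931 = -293956452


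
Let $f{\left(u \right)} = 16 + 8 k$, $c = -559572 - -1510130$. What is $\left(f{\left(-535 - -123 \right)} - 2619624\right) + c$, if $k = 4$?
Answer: $-1669018$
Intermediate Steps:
$c = 950558$ ($c = -559572 + 1510130 = 950558$)
$f{\left(u \right)} = 48$ ($f{\left(u \right)} = 16 + 8 \cdot 4 = 16 + 32 = 48$)
$\left(f{\left(-535 - -123 \right)} - 2619624\right) + c = \left(48 - 2619624\right) + 950558 = -2619576 + 950558 = -1669018$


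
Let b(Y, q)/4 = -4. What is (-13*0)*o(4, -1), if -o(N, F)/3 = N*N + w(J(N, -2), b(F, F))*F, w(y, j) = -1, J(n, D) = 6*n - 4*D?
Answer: 0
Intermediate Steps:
J(n, D) = -4*D + 6*n
b(Y, q) = -16 (b(Y, q) = 4*(-4) = -16)
o(N, F) = -3*N**2 + 3*F (o(N, F) = -3*(N*N - F) = -3*(N**2 - F) = -3*N**2 + 3*F)
(-13*0)*o(4, -1) = (-13*0)*(-3*4**2 + 3*(-1)) = 0*(-3*16 - 3) = 0*(-48 - 3) = 0*(-51) = 0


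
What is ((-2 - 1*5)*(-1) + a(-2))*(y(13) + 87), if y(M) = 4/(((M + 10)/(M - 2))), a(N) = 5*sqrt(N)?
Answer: 14315/23 + 10225*I*sqrt(2)/23 ≈ 622.39 + 628.71*I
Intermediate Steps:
y(M) = 4*(-2 + M)/(10 + M) (y(M) = 4/(((10 + M)/(-2 + M))) = 4*((-2 + M)/(10 + M)) = 4*(-2 + M)/(10 + M))
((-2 - 1*5)*(-1) + a(-2))*(y(13) + 87) = ((-2 - 1*5)*(-1) + 5*sqrt(-2))*(4*(-2 + 13)/(10 + 13) + 87) = ((-2 - 5)*(-1) + 5*(I*sqrt(2)))*(4*11/23 + 87) = (-7*(-1) + 5*I*sqrt(2))*(4*(1/23)*11 + 87) = (7 + 5*I*sqrt(2))*(44/23 + 87) = (7 + 5*I*sqrt(2))*(2045/23) = 14315/23 + 10225*I*sqrt(2)/23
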